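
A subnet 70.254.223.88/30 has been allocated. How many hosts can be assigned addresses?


Host bits = 32 - 30 = 2
Total addresses = 2^2 = 4
Usable = total - 2 (network and broadcast)
Usable hosts: 2


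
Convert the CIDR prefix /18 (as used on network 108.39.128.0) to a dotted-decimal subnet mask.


/18 means 18 network bits, 14 host bits
Binary: 11111111111111111100000000000000
Mask: 255.255.192.0


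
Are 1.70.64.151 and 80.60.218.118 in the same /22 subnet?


Mask: 255.255.252.0
1.70.64.151 AND mask = 1.70.64.0
80.60.218.118 AND mask = 80.60.216.0
No, different subnets (1.70.64.0 vs 80.60.216.0)


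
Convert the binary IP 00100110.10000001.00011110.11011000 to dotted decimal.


00100110 = 38
10000001 = 129
00011110 = 30
11011000 = 216
IP: 38.129.30.216


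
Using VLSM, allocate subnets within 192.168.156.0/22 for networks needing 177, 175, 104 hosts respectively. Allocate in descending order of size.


177 hosts -> /24 (254 usable): 192.168.156.0/24
175 hosts -> /24 (254 usable): 192.168.157.0/24
104 hosts -> /25 (126 usable): 192.168.158.0/25
Allocation: 192.168.156.0/24 (177 hosts, 254 usable); 192.168.157.0/24 (175 hosts, 254 usable); 192.168.158.0/25 (104 hosts, 126 usable)


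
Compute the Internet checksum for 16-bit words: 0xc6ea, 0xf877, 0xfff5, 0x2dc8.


Sum all words (with carry folding):
+ 0xc6ea = 0xc6ea
+ 0xf877 = 0xbf62
+ 0xfff5 = 0xbf58
+ 0x2dc8 = 0xed20
One's complement: ~0xed20
Checksum = 0x12df


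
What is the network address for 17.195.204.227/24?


IP:   00010001.11000011.11001100.11100011
Mask: 11111111.11111111.11111111.00000000
AND operation:
Net:  00010001.11000011.11001100.00000000
Network: 17.195.204.0/24


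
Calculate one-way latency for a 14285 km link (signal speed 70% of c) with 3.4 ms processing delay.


Speed = 0.7 * 3e5 km/s = 210000 km/s
Propagation delay = 14285 / 210000 = 0.068 s = 68.0238 ms
Processing delay = 3.4 ms
Total one-way latency = 71.4238 ms


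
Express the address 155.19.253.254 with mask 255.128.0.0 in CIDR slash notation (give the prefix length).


Binary: 11111111.10000000.00000000.00000000
Count leading 1s
Prefix: /9


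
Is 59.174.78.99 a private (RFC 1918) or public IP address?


RFC 1918 private ranges:
  10.0.0.0/8 (10.0.0.0 - 10.255.255.255)
  172.16.0.0/12 (172.16.0.0 - 172.31.255.255)
  192.168.0.0/16 (192.168.0.0 - 192.168.255.255)
Public (not in any RFC 1918 range)


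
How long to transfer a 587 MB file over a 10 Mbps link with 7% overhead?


Effective throughput = 10 * (1 - 7/100) = 9.3 Mbps
File size in Mb = 587 * 8 = 4696 Mb
Time = 4696 / 9.3
Time = 504.9462 seconds


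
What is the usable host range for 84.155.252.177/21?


Network: 84.155.248.0
Broadcast: 84.155.255.255
First usable = network + 1
Last usable = broadcast - 1
Range: 84.155.248.1 to 84.155.255.254


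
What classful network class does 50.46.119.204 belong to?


First octet: 50
Binary: 00110010
0xxxxxxx -> Class A (1-126)
Class A, default mask 255.0.0.0 (/8)


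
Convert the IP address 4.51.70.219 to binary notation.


4 = 00000100
51 = 00110011
70 = 01000110
219 = 11011011
Binary: 00000100.00110011.01000110.11011011


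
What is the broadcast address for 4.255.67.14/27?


Network: 4.255.67.0/27
Host bits = 5
Set all host bits to 1:
Broadcast: 4.255.67.31


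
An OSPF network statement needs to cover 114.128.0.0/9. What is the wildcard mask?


Subnet mask: 255.128.0.0
Wildcard = 255.255.255.255 - subnet mask
255 - 255 = 0
255 - 128 = 127
255 - 0 = 255
255 - 0 = 255
Wildcard: 0.127.255.255


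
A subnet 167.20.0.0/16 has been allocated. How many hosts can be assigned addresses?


Host bits = 32 - 16 = 16
Total addresses = 2^16 = 65536
Usable = total - 2 (network and broadcast)
Usable hosts: 65534


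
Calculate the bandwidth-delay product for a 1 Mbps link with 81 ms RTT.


BDP = bandwidth * RTT
= 1 Mbps * 81 ms
= 1 * 1e6 * 81 / 1000 bits
= 81000 bits
= 10125 bytes
= 9.8877 KB
BDP = 81000 bits (10125 bytes)


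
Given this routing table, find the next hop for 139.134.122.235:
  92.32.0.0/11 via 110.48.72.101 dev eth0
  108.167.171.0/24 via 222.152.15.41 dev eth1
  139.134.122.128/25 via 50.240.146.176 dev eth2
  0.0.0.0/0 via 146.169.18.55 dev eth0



Longest prefix match for 139.134.122.235:
  /11 92.32.0.0: no
  /24 108.167.171.0: no
  /25 139.134.122.128: MATCH
  /0 0.0.0.0: MATCH
Selected: next-hop 50.240.146.176 via eth2 (matched /25)


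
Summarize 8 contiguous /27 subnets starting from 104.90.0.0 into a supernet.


Original prefix: /27
Number of subnets: 8 = 2^3
New prefix = 27 - 3 = 24
Supernet: 104.90.0.0/24


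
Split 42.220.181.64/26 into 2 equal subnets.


New prefix = 26 + 1 = 27
Each subnet has 32 addresses
  42.220.181.64/27
  42.220.181.96/27
Subnets: 42.220.181.64/27, 42.220.181.96/27


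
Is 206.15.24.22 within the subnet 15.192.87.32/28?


Subnet network: 15.192.87.32
Test IP AND mask: 206.15.24.16
No, 206.15.24.22 is not in 15.192.87.32/28


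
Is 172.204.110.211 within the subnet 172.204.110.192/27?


Subnet network: 172.204.110.192
Test IP AND mask: 172.204.110.192
Yes, 172.204.110.211 is in 172.204.110.192/27


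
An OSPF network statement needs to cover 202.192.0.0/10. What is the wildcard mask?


Subnet mask: 255.192.0.0
Wildcard = 255.255.255.255 - subnet mask
255 - 255 = 0
255 - 192 = 63
255 - 0 = 255
255 - 0 = 255
Wildcard: 0.63.255.255


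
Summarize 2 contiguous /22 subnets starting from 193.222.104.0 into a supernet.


Original prefix: /22
Number of subnets: 2 = 2^1
New prefix = 22 - 1 = 21
Supernet: 193.222.104.0/21


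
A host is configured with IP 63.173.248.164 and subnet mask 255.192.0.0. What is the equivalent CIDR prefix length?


Binary: 11111111.11000000.00000000.00000000
Count leading 1s
Prefix: /10


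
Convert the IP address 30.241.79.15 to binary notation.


30 = 00011110
241 = 11110001
79 = 01001111
15 = 00001111
Binary: 00011110.11110001.01001111.00001111


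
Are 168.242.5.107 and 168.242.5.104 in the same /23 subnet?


Mask: 255.255.254.0
168.242.5.107 AND mask = 168.242.4.0
168.242.5.104 AND mask = 168.242.4.0
Yes, same subnet (168.242.4.0)


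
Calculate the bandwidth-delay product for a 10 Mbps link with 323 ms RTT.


BDP = bandwidth * RTT
= 10 Mbps * 323 ms
= 10 * 1e6 * 323 / 1000 bits
= 3230000 bits
= 403750 bytes
= 394.2871 KB
BDP = 3230000 bits (403750 bytes)


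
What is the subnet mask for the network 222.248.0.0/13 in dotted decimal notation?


/13 means 13 network bits, 19 host bits
Binary: 11111111111110000000000000000000
Mask: 255.248.0.0


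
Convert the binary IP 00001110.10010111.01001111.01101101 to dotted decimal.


00001110 = 14
10010111 = 151
01001111 = 79
01101101 = 109
IP: 14.151.79.109


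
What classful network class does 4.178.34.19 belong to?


First octet: 4
Binary: 00000100
0xxxxxxx -> Class A (1-126)
Class A, default mask 255.0.0.0 (/8)


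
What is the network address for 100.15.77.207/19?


IP:   01100100.00001111.01001101.11001111
Mask: 11111111.11111111.11100000.00000000
AND operation:
Net:  01100100.00001111.01000000.00000000
Network: 100.15.64.0/19


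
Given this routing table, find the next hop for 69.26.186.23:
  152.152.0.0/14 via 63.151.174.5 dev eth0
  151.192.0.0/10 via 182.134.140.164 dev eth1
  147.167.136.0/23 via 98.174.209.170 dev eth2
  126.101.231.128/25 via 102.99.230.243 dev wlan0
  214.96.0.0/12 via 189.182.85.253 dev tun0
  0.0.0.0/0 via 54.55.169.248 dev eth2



Longest prefix match for 69.26.186.23:
  /14 152.152.0.0: no
  /10 151.192.0.0: no
  /23 147.167.136.0: no
  /25 126.101.231.128: no
  /12 214.96.0.0: no
  /0 0.0.0.0: MATCH
Selected: next-hop 54.55.169.248 via eth2 (matched /0)


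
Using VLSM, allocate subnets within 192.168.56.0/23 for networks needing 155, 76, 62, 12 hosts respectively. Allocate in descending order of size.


155 hosts -> /24 (254 usable): 192.168.56.0/24
76 hosts -> /25 (126 usable): 192.168.57.0/25
62 hosts -> /26 (62 usable): 192.168.57.128/26
12 hosts -> /28 (14 usable): 192.168.57.192/28
Allocation: 192.168.56.0/24 (155 hosts, 254 usable); 192.168.57.0/25 (76 hosts, 126 usable); 192.168.57.128/26 (62 hosts, 62 usable); 192.168.57.192/28 (12 hosts, 14 usable)


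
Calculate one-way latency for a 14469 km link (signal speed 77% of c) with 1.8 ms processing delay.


Speed = 0.77 * 3e5 km/s = 231000 km/s
Propagation delay = 14469 / 231000 = 0.0626 s = 62.6364 ms
Processing delay = 1.8 ms
Total one-way latency = 64.4364 ms


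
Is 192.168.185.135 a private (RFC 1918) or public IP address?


RFC 1918 private ranges:
  10.0.0.0/8 (10.0.0.0 - 10.255.255.255)
  172.16.0.0/12 (172.16.0.0 - 172.31.255.255)
  192.168.0.0/16 (192.168.0.0 - 192.168.255.255)
Private (in 192.168.0.0/16)


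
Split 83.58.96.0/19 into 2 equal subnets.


New prefix = 19 + 1 = 20
Each subnet has 4096 addresses
  83.58.96.0/20
  83.58.112.0/20
Subnets: 83.58.96.0/20, 83.58.112.0/20


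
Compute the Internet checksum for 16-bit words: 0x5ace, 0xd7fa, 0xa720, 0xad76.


Sum all words (with carry folding):
+ 0x5ace = 0x5ace
+ 0xd7fa = 0x32c9
+ 0xa720 = 0xd9e9
+ 0xad76 = 0x8760
One's complement: ~0x8760
Checksum = 0x789f


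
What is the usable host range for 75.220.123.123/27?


Network: 75.220.123.96
Broadcast: 75.220.123.127
First usable = network + 1
Last usable = broadcast - 1
Range: 75.220.123.97 to 75.220.123.126


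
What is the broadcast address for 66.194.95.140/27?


Network: 66.194.95.128/27
Host bits = 5
Set all host bits to 1:
Broadcast: 66.194.95.159


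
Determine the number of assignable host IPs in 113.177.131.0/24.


Host bits = 32 - 24 = 8
Total addresses = 2^8 = 256
Usable = total - 2 (network and broadcast)
Usable hosts: 254


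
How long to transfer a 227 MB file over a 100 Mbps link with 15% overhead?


Effective throughput = 100 * (1 - 15/100) = 85 Mbps
File size in Mb = 227 * 8 = 1816 Mb
Time = 1816 / 85
Time = 21.3647 seconds


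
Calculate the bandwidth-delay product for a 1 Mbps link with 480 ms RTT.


BDP = bandwidth * RTT
= 1 Mbps * 480 ms
= 1 * 1e6 * 480 / 1000 bits
= 480000 bits
= 60000 bytes
= 58.5938 KB
BDP = 480000 bits (60000 bytes)


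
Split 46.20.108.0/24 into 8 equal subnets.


New prefix = 24 + 3 = 27
Each subnet has 32 addresses
  46.20.108.0/27
  46.20.108.32/27
  46.20.108.64/27
  46.20.108.96/27
  46.20.108.128/27
  46.20.108.160/27
  46.20.108.192/27
  46.20.108.224/27
Subnets: 46.20.108.0/27, 46.20.108.32/27, 46.20.108.64/27, 46.20.108.96/27, 46.20.108.128/27, 46.20.108.160/27, 46.20.108.192/27, 46.20.108.224/27


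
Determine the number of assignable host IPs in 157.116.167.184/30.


Host bits = 32 - 30 = 2
Total addresses = 2^2 = 4
Usable = total - 2 (network and broadcast)
Usable hosts: 2


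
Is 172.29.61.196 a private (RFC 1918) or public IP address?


RFC 1918 private ranges:
  10.0.0.0/8 (10.0.0.0 - 10.255.255.255)
  172.16.0.0/12 (172.16.0.0 - 172.31.255.255)
  192.168.0.0/16 (192.168.0.0 - 192.168.255.255)
Private (in 172.16.0.0/12)


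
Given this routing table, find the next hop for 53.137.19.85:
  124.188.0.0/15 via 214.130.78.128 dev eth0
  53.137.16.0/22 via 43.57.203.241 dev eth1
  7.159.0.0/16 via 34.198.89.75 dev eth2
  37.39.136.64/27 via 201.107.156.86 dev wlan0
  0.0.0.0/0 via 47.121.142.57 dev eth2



Longest prefix match for 53.137.19.85:
  /15 124.188.0.0: no
  /22 53.137.16.0: MATCH
  /16 7.159.0.0: no
  /27 37.39.136.64: no
  /0 0.0.0.0: MATCH
Selected: next-hop 43.57.203.241 via eth1 (matched /22)


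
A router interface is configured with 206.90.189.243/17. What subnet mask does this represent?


/17 means 17 network bits, 15 host bits
Binary: 11111111111111111000000000000000
Mask: 255.255.128.0


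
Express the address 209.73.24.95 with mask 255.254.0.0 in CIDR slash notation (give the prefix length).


Binary: 11111111.11111110.00000000.00000000
Count leading 1s
Prefix: /15


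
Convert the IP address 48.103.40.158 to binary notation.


48 = 00110000
103 = 01100111
40 = 00101000
158 = 10011110
Binary: 00110000.01100111.00101000.10011110


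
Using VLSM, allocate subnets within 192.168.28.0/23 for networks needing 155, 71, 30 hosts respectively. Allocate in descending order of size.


155 hosts -> /24 (254 usable): 192.168.28.0/24
71 hosts -> /25 (126 usable): 192.168.29.0/25
30 hosts -> /27 (30 usable): 192.168.29.128/27
Allocation: 192.168.28.0/24 (155 hosts, 254 usable); 192.168.29.0/25 (71 hosts, 126 usable); 192.168.29.128/27 (30 hosts, 30 usable)


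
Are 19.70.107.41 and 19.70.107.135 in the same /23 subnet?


Mask: 255.255.254.0
19.70.107.41 AND mask = 19.70.106.0
19.70.107.135 AND mask = 19.70.106.0
Yes, same subnet (19.70.106.0)


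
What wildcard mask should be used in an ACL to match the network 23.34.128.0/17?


Subnet mask: 255.255.128.0
Wildcard = 255.255.255.255 - subnet mask
255 - 255 = 0
255 - 255 = 0
255 - 128 = 127
255 - 0 = 255
Wildcard: 0.0.127.255


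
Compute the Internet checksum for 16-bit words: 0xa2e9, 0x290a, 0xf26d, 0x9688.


Sum all words (with carry folding):
+ 0xa2e9 = 0xa2e9
+ 0x290a = 0xcbf3
+ 0xf26d = 0xbe61
+ 0x9688 = 0x54ea
One's complement: ~0x54ea
Checksum = 0xab15


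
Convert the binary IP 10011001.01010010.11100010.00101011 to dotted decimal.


10011001 = 153
01010010 = 82
11100010 = 226
00101011 = 43
IP: 153.82.226.43


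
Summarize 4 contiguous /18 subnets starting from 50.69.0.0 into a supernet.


Original prefix: /18
Number of subnets: 4 = 2^2
New prefix = 18 - 2 = 16
Supernet: 50.69.0.0/16


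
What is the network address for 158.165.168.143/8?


IP:   10011110.10100101.10101000.10001111
Mask: 11111111.00000000.00000000.00000000
AND operation:
Net:  10011110.00000000.00000000.00000000
Network: 158.0.0.0/8


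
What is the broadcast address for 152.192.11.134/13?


Network: 152.192.0.0/13
Host bits = 19
Set all host bits to 1:
Broadcast: 152.199.255.255


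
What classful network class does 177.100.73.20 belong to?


First octet: 177
Binary: 10110001
10xxxxxx -> Class B (128-191)
Class B, default mask 255.255.0.0 (/16)


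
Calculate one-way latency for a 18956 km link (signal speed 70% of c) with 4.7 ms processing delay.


Speed = 0.7 * 3e5 km/s = 210000 km/s
Propagation delay = 18956 / 210000 = 0.0903 s = 90.2667 ms
Processing delay = 4.7 ms
Total one-way latency = 94.9667 ms


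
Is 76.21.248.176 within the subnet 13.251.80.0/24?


Subnet network: 13.251.80.0
Test IP AND mask: 76.21.248.0
No, 76.21.248.176 is not in 13.251.80.0/24


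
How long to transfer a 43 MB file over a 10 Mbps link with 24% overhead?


Effective throughput = 10 * (1 - 24/100) = 7.6 Mbps
File size in Mb = 43 * 8 = 344 Mb
Time = 344 / 7.6
Time = 45.2632 seconds


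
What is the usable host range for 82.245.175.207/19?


Network: 82.245.160.0
Broadcast: 82.245.191.255
First usable = network + 1
Last usable = broadcast - 1
Range: 82.245.160.1 to 82.245.191.254


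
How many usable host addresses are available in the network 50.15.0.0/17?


Host bits = 32 - 17 = 15
Total addresses = 2^15 = 32768
Usable = total - 2 (network and broadcast)
Usable hosts: 32766


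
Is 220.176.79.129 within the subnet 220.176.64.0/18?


Subnet network: 220.176.64.0
Test IP AND mask: 220.176.64.0
Yes, 220.176.79.129 is in 220.176.64.0/18


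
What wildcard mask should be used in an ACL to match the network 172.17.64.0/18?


Subnet mask: 255.255.192.0
Wildcard = 255.255.255.255 - subnet mask
255 - 255 = 0
255 - 255 = 0
255 - 192 = 63
255 - 0 = 255
Wildcard: 0.0.63.255


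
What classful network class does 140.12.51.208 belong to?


First octet: 140
Binary: 10001100
10xxxxxx -> Class B (128-191)
Class B, default mask 255.255.0.0 (/16)


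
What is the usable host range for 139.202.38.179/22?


Network: 139.202.36.0
Broadcast: 139.202.39.255
First usable = network + 1
Last usable = broadcast - 1
Range: 139.202.36.1 to 139.202.39.254


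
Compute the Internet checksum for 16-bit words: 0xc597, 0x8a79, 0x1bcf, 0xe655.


Sum all words (with carry folding):
+ 0xc597 = 0xc597
+ 0x8a79 = 0x5011
+ 0x1bcf = 0x6be0
+ 0xe655 = 0x5236
One's complement: ~0x5236
Checksum = 0xadc9


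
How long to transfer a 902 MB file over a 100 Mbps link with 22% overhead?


Effective throughput = 100 * (1 - 22/100) = 78 Mbps
File size in Mb = 902 * 8 = 7216 Mb
Time = 7216 / 78
Time = 92.5128 seconds


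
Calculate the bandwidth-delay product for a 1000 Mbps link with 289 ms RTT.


BDP = bandwidth * RTT
= 1000 Mbps * 289 ms
= 1000 * 1e6 * 289 / 1000 bits
= 289000000 bits
= 36125000 bytes
= 35278.3203 KB
BDP = 289000000 bits (36125000 bytes)


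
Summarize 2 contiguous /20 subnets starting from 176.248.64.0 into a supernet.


Original prefix: /20
Number of subnets: 2 = 2^1
New prefix = 20 - 1 = 19
Supernet: 176.248.64.0/19


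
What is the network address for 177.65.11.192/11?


IP:   10110001.01000001.00001011.11000000
Mask: 11111111.11100000.00000000.00000000
AND operation:
Net:  10110001.01000000.00000000.00000000
Network: 177.64.0.0/11


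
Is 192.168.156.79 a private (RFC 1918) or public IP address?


RFC 1918 private ranges:
  10.0.0.0/8 (10.0.0.0 - 10.255.255.255)
  172.16.0.0/12 (172.16.0.0 - 172.31.255.255)
  192.168.0.0/16 (192.168.0.0 - 192.168.255.255)
Private (in 192.168.0.0/16)


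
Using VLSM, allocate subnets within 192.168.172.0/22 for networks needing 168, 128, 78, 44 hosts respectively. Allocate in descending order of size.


168 hosts -> /24 (254 usable): 192.168.172.0/24
128 hosts -> /24 (254 usable): 192.168.173.0/24
78 hosts -> /25 (126 usable): 192.168.174.0/25
44 hosts -> /26 (62 usable): 192.168.174.128/26
Allocation: 192.168.172.0/24 (168 hosts, 254 usable); 192.168.173.0/24 (128 hosts, 254 usable); 192.168.174.0/25 (78 hosts, 126 usable); 192.168.174.128/26 (44 hosts, 62 usable)


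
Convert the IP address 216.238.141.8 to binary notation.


216 = 11011000
238 = 11101110
141 = 10001101
8 = 00001000
Binary: 11011000.11101110.10001101.00001000


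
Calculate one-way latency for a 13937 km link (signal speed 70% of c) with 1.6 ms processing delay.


Speed = 0.7 * 3e5 km/s = 210000 km/s
Propagation delay = 13937 / 210000 = 0.0664 s = 66.3667 ms
Processing delay = 1.6 ms
Total one-way latency = 67.9667 ms


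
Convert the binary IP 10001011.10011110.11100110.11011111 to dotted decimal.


10001011 = 139
10011110 = 158
11100110 = 230
11011111 = 223
IP: 139.158.230.223


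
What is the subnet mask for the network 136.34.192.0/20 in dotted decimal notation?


/20 means 20 network bits, 12 host bits
Binary: 11111111111111111111000000000000
Mask: 255.255.240.0


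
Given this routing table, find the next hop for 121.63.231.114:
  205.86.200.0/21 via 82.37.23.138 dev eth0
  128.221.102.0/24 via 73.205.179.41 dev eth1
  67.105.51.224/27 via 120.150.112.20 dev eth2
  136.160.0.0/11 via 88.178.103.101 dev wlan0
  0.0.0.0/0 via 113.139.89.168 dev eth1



Longest prefix match for 121.63.231.114:
  /21 205.86.200.0: no
  /24 128.221.102.0: no
  /27 67.105.51.224: no
  /11 136.160.0.0: no
  /0 0.0.0.0: MATCH
Selected: next-hop 113.139.89.168 via eth1 (matched /0)


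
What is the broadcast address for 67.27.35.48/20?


Network: 67.27.32.0/20
Host bits = 12
Set all host bits to 1:
Broadcast: 67.27.47.255


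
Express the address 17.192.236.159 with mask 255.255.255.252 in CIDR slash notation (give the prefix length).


Binary: 11111111.11111111.11111111.11111100
Count leading 1s
Prefix: /30


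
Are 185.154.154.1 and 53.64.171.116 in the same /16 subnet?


Mask: 255.255.0.0
185.154.154.1 AND mask = 185.154.0.0
53.64.171.116 AND mask = 53.64.0.0
No, different subnets (185.154.0.0 vs 53.64.0.0)


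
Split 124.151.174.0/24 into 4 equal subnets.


New prefix = 24 + 2 = 26
Each subnet has 64 addresses
  124.151.174.0/26
  124.151.174.64/26
  124.151.174.128/26
  124.151.174.192/26
Subnets: 124.151.174.0/26, 124.151.174.64/26, 124.151.174.128/26, 124.151.174.192/26


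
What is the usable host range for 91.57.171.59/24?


Network: 91.57.171.0
Broadcast: 91.57.171.255
First usable = network + 1
Last usable = broadcast - 1
Range: 91.57.171.1 to 91.57.171.254


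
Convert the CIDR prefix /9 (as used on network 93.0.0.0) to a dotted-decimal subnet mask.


/9 means 9 network bits, 23 host bits
Binary: 11111111100000000000000000000000
Mask: 255.128.0.0


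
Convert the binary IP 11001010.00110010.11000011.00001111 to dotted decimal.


11001010 = 202
00110010 = 50
11000011 = 195
00001111 = 15
IP: 202.50.195.15


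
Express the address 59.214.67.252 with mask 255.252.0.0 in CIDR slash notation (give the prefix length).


Binary: 11111111.11111100.00000000.00000000
Count leading 1s
Prefix: /14


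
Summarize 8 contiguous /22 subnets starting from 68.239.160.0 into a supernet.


Original prefix: /22
Number of subnets: 8 = 2^3
New prefix = 22 - 3 = 19
Supernet: 68.239.160.0/19


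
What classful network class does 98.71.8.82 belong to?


First octet: 98
Binary: 01100010
0xxxxxxx -> Class A (1-126)
Class A, default mask 255.0.0.0 (/8)


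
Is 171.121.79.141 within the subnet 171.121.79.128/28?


Subnet network: 171.121.79.128
Test IP AND mask: 171.121.79.128
Yes, 171.121.79.141 is in 171.121.79.128/28


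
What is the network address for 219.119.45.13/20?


IP:   11011011.01110111.00101101.00001101
Mask: 11111111.11111111.11110000.00000000
AND operation:
Net:  11011011.01110111.00100000.00000000
Network: 219.119.32.0/20


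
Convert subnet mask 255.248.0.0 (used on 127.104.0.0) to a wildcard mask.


Subnet mask: 255.248.0.0
Wildcard = 255.255.255.255 - subnet mask
255 - 255 = 0
255 - 248 = 7
255 - 0 = 255
255 - 0 = 255
Wildcard: 0.7.255.255


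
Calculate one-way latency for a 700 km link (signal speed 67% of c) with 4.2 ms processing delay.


Speed = 0.67 * 3e5 km/s = 201000 km/s
Propagation delay = 700 / 201000 = 0.0035 s = 3.4826 ms
Processing delay = 4.2 ms
Total one-way latency = 7.6826 ms


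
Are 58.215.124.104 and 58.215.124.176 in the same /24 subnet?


Mask: 255.255.255.0
58.215.124.104 AND mask = 58.215.124.0
58.215.124.176 AND mask = 58.215.124.0
Yes, same subnet (58.215.124.0)


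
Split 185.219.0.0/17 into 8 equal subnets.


New prefix = 17 + 3 = 20
Each subnet has 4096 addresses
  185.219.0.0/20
  185.219.16.0/20
  185.219.32.0/20
  185.219.48.0/20
  185.219.64.0/20
  185.219.80.0/20
  185.219.96.0/20
  185.219.112.0/20
Subnets: 185.219.0.0/20, 185.219.16.0/20, 185.219.32.0/20, 185.219.48.0/20, 185.219.64.0/20, 185.219.80.0/20, 185.219.96.0/20, 185.219.112.0/20


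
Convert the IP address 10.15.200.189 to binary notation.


10 = 00001010
15 = 00001111
200 = 11001000
189 = 10111101
Binary: 00001010.00001111.11001000.10111101


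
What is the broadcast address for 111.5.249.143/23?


Network: 111.5.248.0/23
Host bits = 9
Set all host bits to 1:
Broadcast: 111.5.249.255


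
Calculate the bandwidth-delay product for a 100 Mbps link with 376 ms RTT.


BDP = bandwidth * RTT
= 100 Mbps * 376 ms
= 100 * 1e6 * 376 / 1000 bits
= 37600000 bits
= 4700000 bytes
= 4589.8438 KB
BDP = 37600000 bits (4700000 bytes)


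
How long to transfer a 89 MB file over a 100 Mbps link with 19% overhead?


Effective throughput = 100 * (1 - 19/100) = 81 Mbps
File size in Mb = 89 * 8 = 712 Mb
Time = 712 / 81
Time = 8.7901 seconds


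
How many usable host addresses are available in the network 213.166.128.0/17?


Host bits = 32 - 17 = 15
Total addresses = 2^15 = 32768
Usable = total - 2 (network and broadcast)
Usable hosts: 32766


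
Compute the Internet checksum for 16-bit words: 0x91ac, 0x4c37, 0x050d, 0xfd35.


Sum all words (with carry folding):
+ 0x91ac = 0x91ac
+ 0x4c37 = 0xdde3
+ 0x050d = 0xe2f0
+ 0xfd35 = 0xe026
One's complement: ~0xe026
Checksum = 0x1fd9


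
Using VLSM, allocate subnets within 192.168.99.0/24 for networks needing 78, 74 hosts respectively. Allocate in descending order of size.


78 hosts -> /25 (126 usable): 192.168.99.0/25
74 hosts -> /25 (126 usable): 192.168.99.128/25
Allocation: 192.168.99.0/25 (78 hosts, 126 usable); 192.168.99.128/25 (74 hosts, 126 usable)


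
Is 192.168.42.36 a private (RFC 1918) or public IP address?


RFC 1918 private ranges:
  10.0.0.0/8 (10.0.0.0 - 10.255.255.255)
  172.16.0.0/12 (172.16.0.0 - 172.31.255.255)
  192.168.0.0/16 (192.168.0.0 - 192.168.255.255)
Private (in 192.168.0.0/16)


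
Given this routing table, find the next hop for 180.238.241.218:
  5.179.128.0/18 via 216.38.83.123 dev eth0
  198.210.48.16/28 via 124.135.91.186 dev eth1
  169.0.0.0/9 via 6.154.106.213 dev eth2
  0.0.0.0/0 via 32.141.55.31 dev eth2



Longest prefix match for 180.238.241.218:
  /18 5.179.128.0: no
  /28 198.210.48.16: no
  /9 169.0.0.0: no
  /0 0.0.0.0: MATCH
Selected: next-hop 32.141.55.31 via eth2 (matched /0)


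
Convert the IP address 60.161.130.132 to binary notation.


60 = 00111100
161 = 10100001
130 = 10000010
132 = 10000100
Binary: 00111100.10100001.10000010.10000100


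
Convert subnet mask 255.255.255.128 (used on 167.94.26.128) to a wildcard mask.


Subnet mask: 255.255.255.128
Wildcard = 255.255.255.255 - subnet mask
255 - 255 = 0
255 - 255 = 0
255 - 255 = 0
255 - 128 = 127
Wildcard: 0.0.0.127


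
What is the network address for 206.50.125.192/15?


IP:   11001110.00110010.01111101.11000000
Mask: 11111111.11111110.00000000.00000000
AND operation:
Net:  11001110.00110010.00000000.00000000
Network: 206.50.0.0/15


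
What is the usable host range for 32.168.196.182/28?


Network: 32.168.196.176
Broadcast: 32.168.196.191
First usable = network + 1
Last usable = broadcast - 1
Range: 32.168.196.177 to 32.168.196.190


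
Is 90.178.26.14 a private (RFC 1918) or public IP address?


RFC 1918 private ranges:
  10.0.0.0/8 (10.0.0.0 - 10.255.255.255)
  172.16.0.0/12 (172.16.0.0 - 172.31.255.255)
  192.168.0.0/16 (192.168.0.0 - 192.168.255.255)
Public (not in any RFC 1918 range)


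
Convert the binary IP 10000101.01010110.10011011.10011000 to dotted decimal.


10000101 = 133
01010110 = 86
10011011 = 155
10011000 = 152
IP: 133.86.155.152


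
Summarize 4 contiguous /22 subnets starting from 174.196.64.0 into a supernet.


Original prefix: /22
Number of subnets: 4 = 2^2
New prefix = 22 - 2 = 20
Supernet: 174.196.64.0/20


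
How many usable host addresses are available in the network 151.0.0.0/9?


Host bits = 32 - 9 = 23
Total addresses = 2^23 = 8388608
Usable = total - 2 (network and broadcast)
Usable hosts: 8388606


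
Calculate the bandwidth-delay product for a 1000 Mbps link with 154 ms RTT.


BDP = bandwidth * RTT
= 1000 Mbps * 154 ms
= 1000 * 1e6 * 154 / 1000 bits
= 154000000 bits
= 19250000 bytes
= 18798.8281 KB
BDP = 154000000 bits (19250000 bytes)


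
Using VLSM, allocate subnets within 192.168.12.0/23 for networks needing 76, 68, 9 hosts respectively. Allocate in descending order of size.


76 hosts -> /25 (126 usable): 192.168.12.0/25
68 hosts -> /25 (126 usable): 192.168.12.128/25
9 hosts -> /28 (14 usable): 192.168.13.0/28
Allocation: 192.168.12.0/25 (76 hosts, 126 usable); 192.168.12.128/25 (68 hosts, 126 usable); 192.168.13.0/28 (9 hosts, 14 usable)


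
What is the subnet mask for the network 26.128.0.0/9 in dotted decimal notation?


/9 means 9 network bits, 23 host bits
Binary: 11111111100000000000000000000000
Mask: 255.128.0.0


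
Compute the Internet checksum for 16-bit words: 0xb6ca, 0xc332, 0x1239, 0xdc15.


Sum all words (with carry folding):
+ 0xb6ca = 0xb6ca
+ 0xc332 = 0x79fd
+ 0x1239 = 0x8c36
+ 0xdc15 = 0x684c
One's complement: ~0x684c
Checksum = 0x97b3


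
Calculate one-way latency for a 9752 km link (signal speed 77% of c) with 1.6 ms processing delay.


Speed = 0.77 * 3e5 km/s = 231000 km/s
Propagation delay = 9752 / 231000 = 0.0422 s = 42.2165 ms
Processing delay = 1.6 ms
Total one-way latency = 43.8165 ms


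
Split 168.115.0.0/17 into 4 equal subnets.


New prefix = 17 + 2 = 19
Each subnet has 8192 addresses
  168.115.0.0/19
  168.115.32.0/19
  168.115.64.0/19
  168.115.96.0/19
Subnets: 168.115.0.0/19, 168.115.32.0/19, 168.115.64.0/19, 168.115.96.0/19


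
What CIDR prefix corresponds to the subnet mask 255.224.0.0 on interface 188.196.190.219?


Binary: 11111111.11100000.00000000.00000000
Count leading 1s
Prefix: /11


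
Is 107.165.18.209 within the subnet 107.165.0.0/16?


Subnet network: 107.165.0.0
Test IP AND mask: 107.165.0.0
Yes, 107.165.18.209 is in 107.165.0.0/16


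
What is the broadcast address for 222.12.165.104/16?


Network: 222.12.0.0/16
Host bits = 16
Set all host bits to 1:
Broadcast: 222.12.255.255


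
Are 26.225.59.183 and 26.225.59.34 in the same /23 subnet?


Mask: 255.255.254.0
26.225.59.183 AND mask = 26.225.58.0
26.225.59.34 AND mask = 26.225.58.0
Yes, same subnet (26.225.58.0)


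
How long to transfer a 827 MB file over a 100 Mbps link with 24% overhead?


Effective throughput = 100 * (1 - 24/100) = 76 Mbps
File size in Mb = 827 * 8 = 6616 Mb
Time = 6616 / 76
Time = 87.0526 seconds


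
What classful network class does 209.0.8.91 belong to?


First octet: 209
Binary: 11010001
110xxxxx -> Class C (192-223)
Class C, default mask 255.255.255.0 (/24)


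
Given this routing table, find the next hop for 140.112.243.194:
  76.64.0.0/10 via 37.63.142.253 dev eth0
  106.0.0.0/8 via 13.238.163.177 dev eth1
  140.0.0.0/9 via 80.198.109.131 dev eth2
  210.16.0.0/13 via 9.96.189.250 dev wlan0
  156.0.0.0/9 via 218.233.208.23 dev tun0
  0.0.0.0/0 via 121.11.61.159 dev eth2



Longest prefix match for 140.112.243.194:
  /10 76.64.0.0: no
  /8 106.0.0.0: no
  /9 140.0.0.0: MATCH
  /13 210.16.0.0: no
  /9 156.0.0.0: no
  /0 0.0.0.0: MATCH
Selected: next-hop 80.198.109.131 via eth2 (matched /9)


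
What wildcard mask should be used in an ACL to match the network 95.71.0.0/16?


Subnet mask: 255.255.0.0
Wildcard = 255.255.255.255 - subnet mask
255 - 255 = 0
255 - 255 = 0
255 - 0 = 255
255 - 0 = 255
Wildcard: 0.0.255.255


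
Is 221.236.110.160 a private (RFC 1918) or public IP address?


RFC 1918 private ranges:
  10.0.0.0/8 (10.0.0.0 - 10.255.255.255)
  172.16.0.0/12 (172.16.0.0 - 172.31.255.255)
  192.168.0.0/16 (192.168.0.0 - 192.168.255.255)
Public (not in any RFC 1918 range)


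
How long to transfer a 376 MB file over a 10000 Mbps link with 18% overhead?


Effective throughput = 10000 * (1 - 18/100) = 8200 Mbps
File size in Mb = 376 * 8 = 3008 Mb
Time = 3008 / 8200
Time = 0.3668 seconds


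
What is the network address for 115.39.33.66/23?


IP:   01110011.00100111.00100001.01000010
Mask: 11111111.11111111.11111110.00000000
AND operation:
Net:  01110011.00100111.00100000.00000000
Network: 115.39.32.0/23


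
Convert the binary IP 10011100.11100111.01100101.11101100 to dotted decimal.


10011100 = 156
11100111 = 231
01100101 = 101
11101100 = 236
IP: 156.231.101.236


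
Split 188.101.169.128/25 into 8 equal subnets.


New prefix = 25 + 3 = 28
Each subnet has 16 addresses
  188.101.169.128/28
  188.101.169.144/28
  188.101.169.160/28
  188.101.169.176/28
  188.101.169.192/28
  188.101.169.208/28
  188.101.169.224/28
  188.101.169.240/28
Subnets: 188.101.169.128/28, 188.101.169.144/28, 188.101.169.160/28, 188.101.169.176/28, 188.101.169.192/28, 188.101.169.208/28, 188.101.169.224/28, 188.101.169.240/28


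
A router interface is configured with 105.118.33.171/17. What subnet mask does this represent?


/17 means 17 network bits, 15 host bits
Binary: 11111111111111111000000000000000
Mask: 255.255.128.0


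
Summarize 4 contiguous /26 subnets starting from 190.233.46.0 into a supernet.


Original prefix: /26
Number of subnets: 4 = 2^2
New prefix = 26 - 2 = 24
Supernet: 190.233.46.0/24


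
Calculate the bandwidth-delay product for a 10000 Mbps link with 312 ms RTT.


BDP = bandwidth * RTT
= 10000 Mbps * 312 ms
= 10000 * 1e6 * 312 / 1000 bits
= 3120000000 bits
= 390000000 bytes
= 380859.375 KB
BDP = 3120000000 bits (390000000 bytes)


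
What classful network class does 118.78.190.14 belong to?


First octet: 118
Binary: 01110110
0xxxxxxx -> Class A (1-126)
Class A, default mask 255.0.0.0 (/8)


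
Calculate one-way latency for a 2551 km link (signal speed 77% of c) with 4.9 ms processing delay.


Speed = 0.77 * 3e5 km/s = 231000 km/s
Propagation delay = 2551 / 231000 = 0.011 s = 11.0433 ms
Processing delay = 4.9 ms
Total one-way latency = 15.9433 ms


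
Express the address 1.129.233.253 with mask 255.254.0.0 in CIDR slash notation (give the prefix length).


Binary: 11111111.11111110.00000000.00000000
Count leading 1s
Prefix: /15


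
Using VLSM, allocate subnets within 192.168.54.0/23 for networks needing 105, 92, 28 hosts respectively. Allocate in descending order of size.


105 hosts -> /25 (126 usable): 192.168.54.0/25
92 hosts -> /25 (126 usable): 192.168.54.128/25
28 hosts -> /27 (30 usable): 192.168.55.0/27
Allocation: 192.168.54.0/25 (105 hosts, 126 usable); 192.168.54.128/25 (92 hosts, 126 usable); 192.168.55.0/27 (28 hosts, 30 usable)


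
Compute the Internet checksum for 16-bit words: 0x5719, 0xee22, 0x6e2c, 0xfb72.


Sum all words (with carry folding):
+ 0x5719 = 0x5719
+ 0xee22 = 0x453c
+ 0x6e2c = 0xb368
+ 0xfb72 = 0xaedb
One's complement: ~0xaedb
Checksum = 0x5124


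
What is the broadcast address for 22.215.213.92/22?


Network: 22.215.212.0/22
Host bits = 10
Set all host bits to 1:
Broadcast: 22.215.215.255


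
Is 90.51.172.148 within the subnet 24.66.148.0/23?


Subnet network: 24.66.148.0
Test IP AND mask: 90.51.172.0
No, 90.51.172.148 is not in 24.66.148.0/23


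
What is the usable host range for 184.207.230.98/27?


Network: 184.207.230.96
Broadcast: 184.207.230.127
First usable = network + 1
Last usable = broadcast - 1
Range: 184.207.230.97 to 184.207.230.126


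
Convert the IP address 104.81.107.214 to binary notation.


104 = 01101000
81 = 01010001
107 = 01101011
214 = 11010110
Binary: 01101000.01010001.01101011.11010110


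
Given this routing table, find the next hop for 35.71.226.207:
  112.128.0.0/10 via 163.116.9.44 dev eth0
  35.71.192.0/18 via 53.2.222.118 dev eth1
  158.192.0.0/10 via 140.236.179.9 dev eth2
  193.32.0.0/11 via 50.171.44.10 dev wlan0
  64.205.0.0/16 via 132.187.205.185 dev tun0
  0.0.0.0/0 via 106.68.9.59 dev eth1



Longest prefix match for 35.71.226.207:
  /10 112.128.0.0: no
  /18 35.71.192.0: MATCH
  /10 158.192.0.0: no
  /11 193.32.0.0: no
  /16 64.205.0.0: no
  /0 0.0.0.0: MATCH
Selected: next-hop 53.2.222.118 via eth1 (matched /18)


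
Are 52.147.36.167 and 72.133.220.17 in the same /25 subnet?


Mask: 255.255.255.128
52.147.36.167 AND mask = 52.147.36.128
72.133.220.17 AND mask = 72.133.220.0
No, different subnets (52.147.36.128 vs 72.133.220.0)


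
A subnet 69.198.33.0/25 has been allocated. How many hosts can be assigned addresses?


Host bits = 32 - 25 = 7
Total addresses = 2^7 = 128
Usable = total - 2 (network and broadcast)
Usable hosts: 126


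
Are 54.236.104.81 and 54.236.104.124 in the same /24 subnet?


Mask: 255.255.255.0
54.236.104.81 AND mask = 54.236.104.0
54.236.104.124 AND mask = 54.236.104.0
Yes, same subnet (54.236.104.0)


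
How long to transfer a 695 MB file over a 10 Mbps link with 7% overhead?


Effective throughput = 10 * (1 - 7/100) = 9.3 Mbps
File size in Mb = 695 * 8 = 5560 Mb
Time = 5560 / 9.3
Time = 597.8495 seconds


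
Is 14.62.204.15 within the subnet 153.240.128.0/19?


Subnet network: 153.240.128.0
Test IP AND mask: 14.62.192.0
No, 14.62.204.15 is not in 153.240.128.0/19


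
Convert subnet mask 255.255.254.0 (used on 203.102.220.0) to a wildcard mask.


Subnet mask: 255.255.254.0
Wildcard = 255.255.255.255 - subnet mask
255 - 255 = 0
255 - 255 = 0
255 - 254 = 1
255 - 0 = 255
Wildcard: 0.0.1.255


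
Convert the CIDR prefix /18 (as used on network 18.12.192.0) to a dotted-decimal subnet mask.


/18 means 18 network bits, 14 host bits
Binary: 11111111111111111100000000000000
Mask: 255.255.192.0


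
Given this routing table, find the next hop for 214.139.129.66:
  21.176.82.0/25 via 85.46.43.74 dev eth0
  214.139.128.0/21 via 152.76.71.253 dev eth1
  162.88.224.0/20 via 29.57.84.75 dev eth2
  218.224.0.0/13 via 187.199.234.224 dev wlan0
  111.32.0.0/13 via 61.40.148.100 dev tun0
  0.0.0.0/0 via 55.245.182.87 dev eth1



Longest prefix match for 214.139.129.66:
  /25 21.176.82.0: no
  /21 214.139.128.0: MATCH
  /20 162.88.224.0: no
  /13 218.224.0.0: no
  /13 111.32.0.0: no
  /0 0.0.0.0: MATCH
Selected: next-hop 152.76.71.253 via eth1 (matched /21)


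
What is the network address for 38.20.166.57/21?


IP:   00100110.00010100.10100110.00111001
Mask: 11111111.11111111.11111000.00000000
AND operation:
Net:  00100110.00010100.10100000.00000000
Network: 38.20.160.0/21


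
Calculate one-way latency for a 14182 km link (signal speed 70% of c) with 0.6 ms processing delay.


Speed = 0.7 * 3e5 km/s = 210000 km/s
Propagation delay = 14182 / 210000 = 0.0675 s = 67.5333 ms
Processing delay = 0.6 ms
Total one-way latency = 68.1333 ms


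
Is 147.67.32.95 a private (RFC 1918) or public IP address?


RFC 1918 private ranges:
  10.0.0.0/8 (10.0.0.0 - 10.255.255.255)
  172.16.0.0/12 (172.16.0.0 - 172.31.255.255)
  192.168.0.0/16 (192.168.0.0 - 192.168.255.255)
Public (not in any RFC 1918 range)


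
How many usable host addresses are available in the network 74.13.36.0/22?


Host bits = 32 - 22 = 10
Total addresses = 2^10 = 1024
Usable = total - 2 (network and broadcast)
Usable hosts: 1022


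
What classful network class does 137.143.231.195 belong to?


First octet: 137
Binary: 10001001
10xxxxxx -> Class B (128-191)
Class B, default mask 255.255.0.0 (/16)


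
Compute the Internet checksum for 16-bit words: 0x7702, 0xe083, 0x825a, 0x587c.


Sum all words (with carry folding):
+ 0x7702 = 0x7702
+ 0xe083 = 0x5786
+ 0x825a = 0xd9e0
+ 0x587c = 0x325d
One's complement: ~0x325d
Checksum = 0xcda2


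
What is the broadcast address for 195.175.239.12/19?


Network: 195.175.224.0/19
Host bits = 13
Set all host bits to 1:
Broadcast: 195.175.255.255


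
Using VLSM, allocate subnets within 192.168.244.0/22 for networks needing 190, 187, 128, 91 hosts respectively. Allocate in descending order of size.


190 hosts -> /24 (254 usable): 192.168.244.0/24
187 hosts -> /24 (254 usable): 192.168.245.0/24
128 hosts -> /24 (254 usable): 192.168.246.0/24
91 hosts -> /25 (126 usable): 192.168.247.0/25
Allocation: 192.168.244.0/24 (190 hosts, 254 usable); 192.168.245.0/24 (187 hosts, 254 usable); 192.168.246.0/24 (128 hosts, 254 usable); 192.168.247.0/25 (91 hosts, 126 usable)


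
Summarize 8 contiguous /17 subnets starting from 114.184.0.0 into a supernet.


Original prefix: /17
Number of subnets: 8 = 2^3
New prefix = 17 - 3 = 14
Supernet: 114.184.0.0/14


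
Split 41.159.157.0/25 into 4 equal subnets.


New prefix = 25 + 2 = 27
Each subnet has 32 addresses
  41.159.157.0/27
  41.159.157.32/27
  41.159.157.64/27
  41.159.157.96/27
Subnets: 41.159.157.0/27, 41.159.157.32/27, 41.159.157.64/27, 41.159.157.96/27


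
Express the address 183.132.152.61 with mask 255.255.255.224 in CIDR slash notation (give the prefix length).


Binary: 11111111.11111111.11111111.11100000
Count leading 1s
Prefix: /27


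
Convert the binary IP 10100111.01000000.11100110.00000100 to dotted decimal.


10100111 = 167
01000000 = 64
11100110 = 230
00000100 = 4
IP: 167.64.230.4


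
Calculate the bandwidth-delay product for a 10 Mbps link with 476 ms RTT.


BDP = bandwidth * RTT
= 10 Mbps * 476 ms
= 10 * 1e6 * 476 / 1000 bits
= 4760000 bits
= 595000 bytes
= 581.0547 KB
BDP = 4760000 bits (595000 bytes)
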